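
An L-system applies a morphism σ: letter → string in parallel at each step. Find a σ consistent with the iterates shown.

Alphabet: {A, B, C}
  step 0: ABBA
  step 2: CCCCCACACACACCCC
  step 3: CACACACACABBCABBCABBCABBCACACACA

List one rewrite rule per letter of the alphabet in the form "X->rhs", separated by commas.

A->BB, B->CC, C->CA

  step 2 ⇒ step 3: CCCCCACACACACCCC ⇒ CA·CA·CA·CA·CA·BB·CA·BB·CA·BB·CA·BB·CA·CA·CA·CA
    A ↦ BB
    C ↦ CA
    B ↦ CC  (constrained at step 0)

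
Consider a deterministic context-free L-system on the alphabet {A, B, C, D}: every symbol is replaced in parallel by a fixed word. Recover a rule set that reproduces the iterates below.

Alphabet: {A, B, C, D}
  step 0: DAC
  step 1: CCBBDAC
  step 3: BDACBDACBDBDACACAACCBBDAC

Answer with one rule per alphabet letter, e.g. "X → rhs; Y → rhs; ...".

  step 0 ⇒ step 1: DAC ⇒ CCB·BD·AC
    A ↦ BD
    C ↦ AC
    D ↦ CCB
    B ↦ A  (constrained at step 1)

A->BD, B->A, C->AC, D->CCB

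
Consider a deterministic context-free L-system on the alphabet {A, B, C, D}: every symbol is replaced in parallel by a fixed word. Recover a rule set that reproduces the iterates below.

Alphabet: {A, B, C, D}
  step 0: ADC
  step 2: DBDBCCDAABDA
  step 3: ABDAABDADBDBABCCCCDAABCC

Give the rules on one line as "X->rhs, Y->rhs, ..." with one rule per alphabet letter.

  step 2 ⇒ step 3: DBDBCCDAABDA ⇒ AB·DA·AB·DA·DB·DB·AB·CC·CC·DA·AB·CC
    A ↦ CC
    B ↦ DA
    C ↦ DB
    D ↦ AB

A->CC, B->DA, C->DB, D->AB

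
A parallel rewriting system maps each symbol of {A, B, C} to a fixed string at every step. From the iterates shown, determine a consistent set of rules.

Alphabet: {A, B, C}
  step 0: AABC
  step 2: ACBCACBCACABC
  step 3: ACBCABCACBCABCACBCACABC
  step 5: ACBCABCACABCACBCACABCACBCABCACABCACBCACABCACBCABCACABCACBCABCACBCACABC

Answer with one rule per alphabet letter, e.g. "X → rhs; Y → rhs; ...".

  step 2 ⇒ step 3: ACBCACBCACABC ⇒ AC·BC·A·BC·AC·BC·A·BC·AC·BC·AC·A·BC
    A ↦ AC
    B ↦ A
    C ↦ BC

A->AC, B->A, C->BC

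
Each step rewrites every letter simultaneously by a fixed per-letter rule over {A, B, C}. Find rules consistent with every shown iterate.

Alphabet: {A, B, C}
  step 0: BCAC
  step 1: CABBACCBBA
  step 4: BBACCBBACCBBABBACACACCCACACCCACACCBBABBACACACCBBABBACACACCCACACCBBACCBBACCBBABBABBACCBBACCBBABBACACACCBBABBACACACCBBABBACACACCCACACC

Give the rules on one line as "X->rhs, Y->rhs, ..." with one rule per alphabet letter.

  step 0 ⇒ step 1: BCAC ⇒ CA·BBA·CC·BBA
    A ↦ CC
    B ↦ CA
    C ↦ BBA

A->CC, B->CA, C->BBA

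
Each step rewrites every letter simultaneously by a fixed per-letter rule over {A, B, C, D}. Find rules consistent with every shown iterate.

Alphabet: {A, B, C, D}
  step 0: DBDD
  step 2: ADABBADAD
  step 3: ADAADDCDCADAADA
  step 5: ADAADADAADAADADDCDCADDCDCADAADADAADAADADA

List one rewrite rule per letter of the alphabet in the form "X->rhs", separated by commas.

  step 2 ⇒ step 3: ADABBADAD ⇒ AD·A·AD·DC·DC·AD·A·AD·A
    A ↦ AD
    B ↦ DC
    D ↦ A
    C ↦ BB  (constrained at step 3)

A->AD, B->DC, C->BB, D->A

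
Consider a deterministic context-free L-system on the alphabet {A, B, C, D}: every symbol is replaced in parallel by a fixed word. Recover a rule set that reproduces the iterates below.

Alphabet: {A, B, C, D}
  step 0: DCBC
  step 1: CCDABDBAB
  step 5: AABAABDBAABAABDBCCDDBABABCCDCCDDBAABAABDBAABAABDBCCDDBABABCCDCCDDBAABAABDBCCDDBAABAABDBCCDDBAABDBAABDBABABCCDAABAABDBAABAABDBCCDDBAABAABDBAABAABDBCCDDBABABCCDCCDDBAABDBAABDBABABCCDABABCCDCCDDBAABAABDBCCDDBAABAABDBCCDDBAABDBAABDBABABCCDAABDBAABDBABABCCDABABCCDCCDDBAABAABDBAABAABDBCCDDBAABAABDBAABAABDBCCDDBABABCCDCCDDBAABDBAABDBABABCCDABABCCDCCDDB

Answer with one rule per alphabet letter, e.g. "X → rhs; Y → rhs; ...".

  step 0 ⇒ step 1: DCBC ⇒ CCD·AB·DB·AB
    B ↦ DB
    C ↦ AB
    D ↦ CCD
    A ↦ AAB  (constrained at step 1)

A->AAB, B->DB, C->AB, D->CCD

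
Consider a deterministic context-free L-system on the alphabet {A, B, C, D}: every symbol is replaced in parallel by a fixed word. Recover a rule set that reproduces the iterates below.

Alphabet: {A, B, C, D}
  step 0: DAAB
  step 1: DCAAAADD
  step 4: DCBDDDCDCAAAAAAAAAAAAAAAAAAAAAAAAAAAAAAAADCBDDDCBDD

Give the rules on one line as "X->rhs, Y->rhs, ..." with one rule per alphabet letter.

  step 0 ⇒ step 1: DAAB ⇒ DC·AA·AA·DD
    A ↦ AA
    B ↦ DD
    D ↦ DC
    C ↦ B  (constrained at step 1)

A->AA, B->DD, C->B, D->DC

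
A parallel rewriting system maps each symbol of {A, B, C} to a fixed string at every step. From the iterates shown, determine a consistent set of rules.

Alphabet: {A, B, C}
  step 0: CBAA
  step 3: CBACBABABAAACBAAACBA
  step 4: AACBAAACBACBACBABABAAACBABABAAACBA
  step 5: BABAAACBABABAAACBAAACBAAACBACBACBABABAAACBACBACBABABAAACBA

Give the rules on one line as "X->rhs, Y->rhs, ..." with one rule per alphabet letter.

A->BA, B->C, C->AA

  step 4 ⇒ step 5: AACBAAACBACBACBABABAAACBABABAAACBA ⇒ BA·BA·AA·C·BA·BA·BA·AA·C·BA·AA·C·BA·AA·C·BA·C·BA·C·BA·BA·BA·AA·C·BA·C·BA·C·BA·BA·BA·AA·C·BA
    A ↦ BA
    B ↦ C
    C ↦ AA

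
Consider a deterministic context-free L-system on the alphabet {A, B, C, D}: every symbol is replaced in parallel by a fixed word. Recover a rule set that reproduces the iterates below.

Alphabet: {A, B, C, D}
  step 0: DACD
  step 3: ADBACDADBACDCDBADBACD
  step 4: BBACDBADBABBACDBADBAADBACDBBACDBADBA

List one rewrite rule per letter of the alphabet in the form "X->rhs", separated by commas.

A->B, B->CD, C->AD, D->BA

  step 3 ⇒ step 4: ADBACDADBACDCDBADBACD ⇒ B·BA·CD·B·AD·BA·B·BA·CD·B·AD·BA·AD·BA·CD·B·BA·CD·B·AD·BA
    A ↦ B
    B ↦ CD
    C ↦ AD
    D ↦ BA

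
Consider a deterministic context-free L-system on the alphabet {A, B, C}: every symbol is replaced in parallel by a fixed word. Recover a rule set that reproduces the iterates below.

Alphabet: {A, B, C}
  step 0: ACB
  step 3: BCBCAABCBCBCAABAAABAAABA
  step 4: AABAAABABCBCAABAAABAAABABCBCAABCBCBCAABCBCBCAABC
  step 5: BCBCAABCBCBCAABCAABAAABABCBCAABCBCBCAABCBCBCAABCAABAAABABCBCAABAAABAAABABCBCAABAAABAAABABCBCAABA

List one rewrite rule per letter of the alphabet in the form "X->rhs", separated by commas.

  step 4 ⇒ step 5: AABAAABABCBCAABAAABAAABABCBCAABCBCBCAABCBCBCAABC ⇒ BC·BC·AA·BC·BC·BC·AA·BC·AA·BA·AA·BA·BC·BC·AA·BC·BC·BC·AA·BC·BC·BC·AA·BC·AA·BA·AA·BA·BC·BC·AA·BA·AA·BA·AA·BA·BC·BC·AA·BA·AA·BA·AA·BA·BC·BC·AA·BA
    A ↦ BC
    B ↦ AA
    C ↦ BA

A->BC, B->AA, C->BA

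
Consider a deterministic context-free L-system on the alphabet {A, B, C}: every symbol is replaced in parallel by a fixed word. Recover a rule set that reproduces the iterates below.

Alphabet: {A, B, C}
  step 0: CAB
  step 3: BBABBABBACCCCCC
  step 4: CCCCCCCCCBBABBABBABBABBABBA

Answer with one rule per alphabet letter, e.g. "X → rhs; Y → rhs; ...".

  step 3 ⇒ step 4: BBABBABBACCCCCC ⇒ C·C·C·C·C·C·C·C·C·BBA·BBA·BBA·BBA·BBA·BBA
    A ↦ C
    B ↦ C
    C ↦ BBA

A->C, B->C, C->BBA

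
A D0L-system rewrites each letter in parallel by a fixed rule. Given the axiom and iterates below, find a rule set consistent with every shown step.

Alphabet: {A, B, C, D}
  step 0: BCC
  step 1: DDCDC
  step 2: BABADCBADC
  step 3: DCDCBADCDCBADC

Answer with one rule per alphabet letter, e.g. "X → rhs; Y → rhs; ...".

  step 2 ⇒ step 3: BABADCBADC ⇒ D·C·D·C·BA·DC·D·C·BA·DC
    A ↦ C
    B ↦ D
    C ↦ DC
    D ↦ BA

A->C, B->D, C->DC, D->BA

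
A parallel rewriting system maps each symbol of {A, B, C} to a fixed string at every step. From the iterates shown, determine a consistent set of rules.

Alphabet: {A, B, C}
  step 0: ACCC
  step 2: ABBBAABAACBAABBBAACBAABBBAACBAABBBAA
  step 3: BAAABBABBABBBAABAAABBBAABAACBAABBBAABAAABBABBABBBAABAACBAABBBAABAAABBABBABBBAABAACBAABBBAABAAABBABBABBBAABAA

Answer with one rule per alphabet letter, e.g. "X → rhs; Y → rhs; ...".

  step 2 ⇒ step 3: ABBBAABAACBAABBBAACBAABBBAACBAABBBAA ⇒ BAA·ABB·ABB·ABB·BAA·BAA·ABB·BAA·BAA·CBA·ABB·BAA·BAA·ABB·ABB·ABB·BAA·BAA·CBA·ABB·BAA·BAA·ABB·ABB·ABB·BAA·BAA·CBA·ABB·BAA·BAA·ABB·ABB·ABB·BAA·BAA
    A ↦ BAA
    B ↦ ABB
    C ↦ CBA

A->BAA, B->ABB, C->CBA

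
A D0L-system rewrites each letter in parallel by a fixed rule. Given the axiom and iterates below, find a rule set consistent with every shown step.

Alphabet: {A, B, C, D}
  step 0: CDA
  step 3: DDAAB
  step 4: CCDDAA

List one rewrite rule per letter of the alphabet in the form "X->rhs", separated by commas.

  step 3 ⇒ step 4: DDAAB ⇒ C·C·D·D·AA
    A ↦ D
    B ↦ AA
    D ↦ C
    C ↦ B  (constrained at step 0)

A->D, B->AA, C->B, D->C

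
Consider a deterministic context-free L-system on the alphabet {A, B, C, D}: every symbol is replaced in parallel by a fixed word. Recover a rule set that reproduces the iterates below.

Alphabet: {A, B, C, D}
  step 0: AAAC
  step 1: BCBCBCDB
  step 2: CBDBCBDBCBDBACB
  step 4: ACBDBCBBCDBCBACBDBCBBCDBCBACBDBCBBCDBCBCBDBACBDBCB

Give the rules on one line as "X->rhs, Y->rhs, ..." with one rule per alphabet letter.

A->BC, B->CB, C->DB, D->A

  step 1 ⇒ step 2: BCBCBCDB ⇒ CB·DB·CB·DB·CB·DB·A·CB
    B ↦ CB
    C ↦ DB
    D ↦ A
  step 0 ⇒ step 1: AAAC ⇒ BC·BC·BC·DB
    A ↦ BC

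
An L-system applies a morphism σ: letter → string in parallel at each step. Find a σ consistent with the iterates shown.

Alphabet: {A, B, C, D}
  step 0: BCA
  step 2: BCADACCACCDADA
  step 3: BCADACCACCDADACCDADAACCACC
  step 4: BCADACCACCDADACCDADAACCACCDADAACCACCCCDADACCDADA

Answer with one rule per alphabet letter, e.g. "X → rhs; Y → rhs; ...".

  step 3 ⇒ step 4: BCADACCACCDADACCDADAACCACC ⇒ BCA·DA·CC·A·CC·DA·DA·CC·DA·DA·A·CC·A·CC·DA·DA·A·CC·A·CC·CC·DA·DA·CC·DA·DA
    A ↦ CC
    B ↦ BCA
    C ↦ DA
    D ↦ A

A->CC, B->BCA, C->DA, D->A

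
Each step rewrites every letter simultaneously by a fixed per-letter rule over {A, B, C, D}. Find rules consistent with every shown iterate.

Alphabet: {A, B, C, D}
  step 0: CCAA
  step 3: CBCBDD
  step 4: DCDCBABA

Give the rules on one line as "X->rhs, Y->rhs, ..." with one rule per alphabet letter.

  step 3 ⇒ step 4: CBCBDD ⇒ D·C·D·C·BA·BA
    B ↦ C
    C ↦ D
    D ↦ BA
    A ↦ B  (constrained at step 0)

A->B, B->C, C->D, D->BA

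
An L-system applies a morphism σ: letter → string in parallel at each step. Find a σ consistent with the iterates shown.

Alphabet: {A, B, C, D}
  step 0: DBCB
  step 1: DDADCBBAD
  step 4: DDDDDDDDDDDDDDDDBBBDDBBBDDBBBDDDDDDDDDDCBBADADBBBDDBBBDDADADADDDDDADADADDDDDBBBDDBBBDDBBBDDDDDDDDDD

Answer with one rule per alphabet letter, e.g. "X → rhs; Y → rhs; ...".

  step 0 ⇒ step 1: DBCB ⇒ DD·AD·CBB·AD
    B ↦ AD
    C ↦ CBB
    D ↦ DD
    A ↦ BBB  (constrained at step 1)

A->BBB, B->AD, C->CBB, D->DD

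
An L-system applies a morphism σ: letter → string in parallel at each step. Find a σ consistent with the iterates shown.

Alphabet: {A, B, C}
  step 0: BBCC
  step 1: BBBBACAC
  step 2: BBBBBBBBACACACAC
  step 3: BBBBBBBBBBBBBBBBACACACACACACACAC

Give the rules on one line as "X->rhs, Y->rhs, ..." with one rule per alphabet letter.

  step 2 ⇒ step 3: BBBBBBBBACACACAC ⇒ BB·BB·BB·BB·BB·BB·BB·BB·AC·AC·AC·AC·AC·AC·AC·AC
    A ↦ AC
    B ↦ BB
    C ↦ AC

A->AC, B->BB, C->AC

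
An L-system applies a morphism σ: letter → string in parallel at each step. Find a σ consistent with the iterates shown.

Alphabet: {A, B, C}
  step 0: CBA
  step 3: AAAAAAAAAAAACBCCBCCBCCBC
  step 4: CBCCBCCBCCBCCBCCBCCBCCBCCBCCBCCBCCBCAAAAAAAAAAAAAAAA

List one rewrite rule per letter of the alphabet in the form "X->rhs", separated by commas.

A->CBC, B->AA, C->A

  step 3 ⇒ step 4: AAAAAAAAAAAACBCCBCCBCCBC ⇒ CBC·CBC·CBC·CBC·CBC·CBC·CBC·CBC·CBC·CBC·CBC·CBC·A·AA·A·A·AA·A·A·AA·A·A·AA·A
    A ↦ CBC
    B ↦ AA
    C ↦ A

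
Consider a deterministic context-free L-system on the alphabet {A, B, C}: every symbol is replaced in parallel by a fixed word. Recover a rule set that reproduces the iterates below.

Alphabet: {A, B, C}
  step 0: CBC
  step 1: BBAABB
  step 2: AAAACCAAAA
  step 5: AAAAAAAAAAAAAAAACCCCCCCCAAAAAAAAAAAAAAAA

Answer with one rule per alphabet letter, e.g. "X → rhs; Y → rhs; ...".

  step 1 ⇒ step 2: BBAABB ⇒ AA·AA·C·C·AA·AA
    A ↦ C
    B ↦ AA
  step 0 ⇒ step 1: CBC ⇒ BB·AA·BB
    C ↦ BB

A->C, B->AA, C->BB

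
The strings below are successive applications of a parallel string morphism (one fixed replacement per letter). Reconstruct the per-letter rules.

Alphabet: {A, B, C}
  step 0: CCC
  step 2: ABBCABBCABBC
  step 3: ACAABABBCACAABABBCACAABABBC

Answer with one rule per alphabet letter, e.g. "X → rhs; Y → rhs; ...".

  step 2 ⇒ step 3: ABBCABBCABBC ⇒ ACA·AB·AB·BC·ACA·AB·AB·BC·ACA·AB·AB·BC
    A ↦ ACA
    B ↦ AB
    C ↦ BC

A->ACA, B->AB, C->BC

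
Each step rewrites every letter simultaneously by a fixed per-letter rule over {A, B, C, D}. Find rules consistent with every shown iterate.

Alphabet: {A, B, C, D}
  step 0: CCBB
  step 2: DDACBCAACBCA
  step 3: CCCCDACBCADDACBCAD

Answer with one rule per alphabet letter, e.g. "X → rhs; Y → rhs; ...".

A->D, B->CBC, C->A, D->CC

  step 2 ⇒ step 3: DDACBCAACBCA ⇒ CC·CC·D·A·CBC·A·D·D·A·CBC·A·D
    A ↦ D
    B ↦ CBC
    C ↦ A
    D ↦ CC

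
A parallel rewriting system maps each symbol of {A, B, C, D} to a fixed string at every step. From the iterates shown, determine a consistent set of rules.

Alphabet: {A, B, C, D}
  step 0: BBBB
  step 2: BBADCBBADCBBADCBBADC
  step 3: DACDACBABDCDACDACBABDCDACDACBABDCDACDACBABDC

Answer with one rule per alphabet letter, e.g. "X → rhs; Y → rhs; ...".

A->BA, B->DAC, C->DC, D->B

  step 2 ⇒ step 3: BBADCBBADCBBADCBBADC ⇒ DAC·DAC·BA·B·DC·DAC·DAC·BA·B·DC·DAC·DAC·BA·B·DC·DAC·DAC·BA·B·DC
    A ↦ BA
    B ↦ DAC
    C ↦ DC
    D ↦ B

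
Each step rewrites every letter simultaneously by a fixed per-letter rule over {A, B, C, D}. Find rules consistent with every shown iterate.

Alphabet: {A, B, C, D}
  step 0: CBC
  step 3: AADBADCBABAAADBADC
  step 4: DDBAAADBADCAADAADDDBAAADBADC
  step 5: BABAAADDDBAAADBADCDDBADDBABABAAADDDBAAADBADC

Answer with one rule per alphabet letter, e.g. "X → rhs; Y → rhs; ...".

  step 4 ⇒ step 5: DDBAAADBADCAADAADDDBAAADBADC ⇒ BA·BA·AA·D·D·D·BA·AA·D·BA·DC·D·D·BA·D·D·BA·BA·BA·AA·D·D·D·BA·AA·D·BA·DC
    A ↦ D
    B ↦ AA
    C ↦ DC
    D ↦ BA

A->D, B->AA, C->DC, D->BA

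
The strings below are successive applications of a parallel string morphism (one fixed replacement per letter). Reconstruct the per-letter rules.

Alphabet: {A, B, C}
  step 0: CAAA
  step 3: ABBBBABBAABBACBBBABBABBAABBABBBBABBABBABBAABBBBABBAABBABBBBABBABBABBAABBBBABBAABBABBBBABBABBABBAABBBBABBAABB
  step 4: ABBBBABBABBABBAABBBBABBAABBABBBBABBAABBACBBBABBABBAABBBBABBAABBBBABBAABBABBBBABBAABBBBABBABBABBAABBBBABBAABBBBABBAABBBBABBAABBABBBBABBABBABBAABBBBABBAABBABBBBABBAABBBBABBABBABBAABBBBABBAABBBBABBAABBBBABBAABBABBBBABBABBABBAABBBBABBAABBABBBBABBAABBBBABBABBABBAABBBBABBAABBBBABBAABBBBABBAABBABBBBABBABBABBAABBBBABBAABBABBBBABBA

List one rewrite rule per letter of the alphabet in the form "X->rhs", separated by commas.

A->ABB, B->BBA, C->ACB

  step 3 ⇒ step 4: ABBBBABBAABBACBBBABBABBAABBABBBBABBABBABBAABBBBABBAABBABBBBABBABBABBAABBBBABBAABBABBBBABBABBABBAABBBBABBAABB ⇒ ABB·BBA·BBA·BBA·BBA·ABB·BBA·BBA·ABB·ABB·BBA·BBA·ABB·ACB·BBA·BBA·BBA·ABB·BBA·BBA·ABB·BBA·BBA·ABB·ABB·BBA·BBA·ABB·BBA·BBA·BBA·BBA·ABB·BBA·BBA·ABB·BBA·BBA·ABB·BBA·BBA·ABB·ABB·BBA·BBA·BBA·BBA·ABB·BBA·BBA·ABB·ABB·BBA·BBA·ABB·BBA·BBA·BBA·BBA·ABB·BBA·BBA·ABB·BBA·BBA·ABB·BBA·BBA·ABB·ABB·BBA·BBA·BBA·BBA·ABB·BBA·BBA·ABB·ABB·BBA·BBA·ABB·BBA·BBA·BBA·BBA·ABB·BBA·BBA·ABB·BBA·BBA·ABB·BBA·BBA·ABB·ABB·BBA·BBA·BBA·BBA·ABB·BBA·BBA·ABB·ABB·BBA·BBA
    A ↦ ABB
    B ↦ BBA
    C ↦ ACB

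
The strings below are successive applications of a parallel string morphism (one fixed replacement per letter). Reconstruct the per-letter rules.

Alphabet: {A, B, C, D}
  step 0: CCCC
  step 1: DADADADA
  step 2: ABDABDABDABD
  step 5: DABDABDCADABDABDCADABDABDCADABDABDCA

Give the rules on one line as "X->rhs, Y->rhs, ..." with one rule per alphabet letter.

A->BD, B->C, C->DA, D->A

  step 1 ⇒ step 2: DADADADA ⇒ A·BD·A·BD·A·BD·A·BD
    A ↦ BD
    D ↦ A
    B ↦ C  (constrained at step 2)
  step 0 ⇒ step 1: CCCC ⇒ DA·DA·DA·DA
    C ↦ DA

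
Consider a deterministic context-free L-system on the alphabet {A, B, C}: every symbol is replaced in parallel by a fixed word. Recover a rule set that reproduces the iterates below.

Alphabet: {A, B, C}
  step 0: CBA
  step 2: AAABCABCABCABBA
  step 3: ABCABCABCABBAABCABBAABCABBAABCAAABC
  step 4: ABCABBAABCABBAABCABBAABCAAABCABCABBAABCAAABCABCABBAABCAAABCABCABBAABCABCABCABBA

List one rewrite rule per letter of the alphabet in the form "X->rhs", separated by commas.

A->ABC, B->A, C->BBA

  step 3 ⇒ step 4: ABCABCABCABBAABCABBAABCABBAABCAAABC ⇒ ABC·A·BBA·ABC·A·BBA·ABC·A·BBA·ABC·A·A·ABC·ABC·A·BBA·ABC·A·A·ABC·ABC·A·BBA·ABC·A·A·ABC·ABC·A·BBA·ABC·ABC·ABC·A·BBA
    A ↦ ABC
    B ↦ A
    C ↦ BBA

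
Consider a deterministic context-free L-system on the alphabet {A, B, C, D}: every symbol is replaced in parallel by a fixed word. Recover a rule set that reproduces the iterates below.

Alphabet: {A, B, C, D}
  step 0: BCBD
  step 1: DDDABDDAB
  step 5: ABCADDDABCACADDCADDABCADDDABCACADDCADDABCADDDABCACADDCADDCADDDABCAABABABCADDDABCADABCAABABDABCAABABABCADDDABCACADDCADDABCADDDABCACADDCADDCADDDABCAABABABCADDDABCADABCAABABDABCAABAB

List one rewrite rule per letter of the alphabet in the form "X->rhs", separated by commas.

  step 0 ⇒ step 1: BCBD ⇒ DD·DAB·DD·AB
    B ↦ DD
    C ↦ DAB
    D ↦ AB
    A ↦ CA  (constrained at step 1)

A->CA, B->DD, C->DAB, D->AB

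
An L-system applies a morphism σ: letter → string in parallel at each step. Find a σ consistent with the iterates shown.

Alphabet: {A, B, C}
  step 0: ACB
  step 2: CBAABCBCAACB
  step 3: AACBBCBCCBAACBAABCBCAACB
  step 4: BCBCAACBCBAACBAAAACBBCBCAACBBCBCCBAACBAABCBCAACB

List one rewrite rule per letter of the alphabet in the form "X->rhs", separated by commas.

A->BC, B->CB, C->AA

  step 3 ⇒ step 4: AACBBCBCCBAACBAABCBCAACB ⇒ BC·BC·AA·CB·CB·AA·CB·AA·AA·CB·BC·BC·AA·CB·BC·BC·CB·AA·CB·AA·BC·BC·AA·CB
    A ↦ BC
    B ↦ CB
    C ↦ AA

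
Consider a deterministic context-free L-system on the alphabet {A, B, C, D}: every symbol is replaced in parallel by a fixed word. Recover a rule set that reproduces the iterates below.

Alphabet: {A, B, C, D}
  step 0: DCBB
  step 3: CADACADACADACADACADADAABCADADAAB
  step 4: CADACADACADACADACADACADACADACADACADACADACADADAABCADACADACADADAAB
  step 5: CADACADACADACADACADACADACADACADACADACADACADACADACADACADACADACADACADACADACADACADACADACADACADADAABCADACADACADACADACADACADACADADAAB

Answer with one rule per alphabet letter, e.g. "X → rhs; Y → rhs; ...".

  step 4 ⇒ step 5: CADACADACADACADACADACADACADACADACADACADACADADAABCADACADACADADAAB ⇒ CA·DA·CA·DA·CA·DA·CA·DA·CA·DA·CA·DA·CA·DA·CA·DA·CA·DA·CA·DA·CA·DA·CA·DA·CA·DA·CA·DA·CA·DA·CA·DA·CA·DA·CA·DA·CA·DA·CA·DA·CA·DA·CA·DA·CA·DA·DA·AB·CA·DA·CA·DA·CA·DA·CA·DA·CA·DA·CA·DA·CA·DA·DA·AB
    A ↦ DA
    B ↦ AB
    C ↦ CA
    D ↦ CA

A->DA, B->AB, C->CA, D->CA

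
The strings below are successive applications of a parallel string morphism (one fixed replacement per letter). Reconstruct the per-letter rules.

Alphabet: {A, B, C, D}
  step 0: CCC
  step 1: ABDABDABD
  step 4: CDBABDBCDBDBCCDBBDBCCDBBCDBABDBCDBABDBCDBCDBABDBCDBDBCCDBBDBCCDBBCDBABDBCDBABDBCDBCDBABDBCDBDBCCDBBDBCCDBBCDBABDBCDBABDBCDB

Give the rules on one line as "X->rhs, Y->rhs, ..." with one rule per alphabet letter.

  step 0 ⇒ step 1: CCC ⇒ ABD·ABD·ABD
    C ↦ ABD
    A ↦ DBC  (constrained at step 1)
    B ↦ CDB  (constrained at step 1)
    D ↦ B  (constrained at step 1)

A->DBC, B->CDB, C->ABD, D->B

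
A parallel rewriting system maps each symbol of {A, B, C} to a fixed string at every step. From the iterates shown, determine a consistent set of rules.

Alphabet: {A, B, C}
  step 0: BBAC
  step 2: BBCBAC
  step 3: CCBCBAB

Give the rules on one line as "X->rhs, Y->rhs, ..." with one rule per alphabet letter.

A->BA, B->C, C->B

  step 2 ⇒ step 3: BBCBAC ⇒ C·C·B·C·BA·B
    A ↦ BA
    B ↦ C
    C ↦ B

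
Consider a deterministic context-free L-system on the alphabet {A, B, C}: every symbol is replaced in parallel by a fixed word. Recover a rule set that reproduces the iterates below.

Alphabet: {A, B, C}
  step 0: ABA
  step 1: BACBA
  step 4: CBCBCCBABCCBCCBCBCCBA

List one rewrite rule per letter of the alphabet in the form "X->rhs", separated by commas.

  step 0 ⇒ step 1: ABA ⇒ BA·C·BA
    A ↦ BA
    B ↦ C
    C ↦ BC  (constrained at step 1)

A->BA, B->C, C->BC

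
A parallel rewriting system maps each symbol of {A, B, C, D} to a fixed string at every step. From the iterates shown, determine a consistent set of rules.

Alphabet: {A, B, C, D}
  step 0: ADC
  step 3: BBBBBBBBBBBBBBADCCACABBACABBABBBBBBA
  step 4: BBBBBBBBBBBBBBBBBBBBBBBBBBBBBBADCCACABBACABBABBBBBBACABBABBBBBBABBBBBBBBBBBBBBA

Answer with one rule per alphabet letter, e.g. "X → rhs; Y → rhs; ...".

A->BBA, B->BB, C->CA, D->DC

  step 3 ⇒ step 4: BBBBBBBBBBBBBBADCCACABBACABBABBBBBBA ⇒ BB·BB·BB·BB·BB·BB·BB·BB·BB·BB·BB·BB·BB·BB·BBA·DC·CA·CA·BBA·CA·BBA·BB·BB·BBA·CA·BBA·BB·BB·BBA·BB·BB·BB·BB·BB·BB·BBA
    A ↦ BBA
    B ↦ BB
    C ↦ CA
    D ↦ DC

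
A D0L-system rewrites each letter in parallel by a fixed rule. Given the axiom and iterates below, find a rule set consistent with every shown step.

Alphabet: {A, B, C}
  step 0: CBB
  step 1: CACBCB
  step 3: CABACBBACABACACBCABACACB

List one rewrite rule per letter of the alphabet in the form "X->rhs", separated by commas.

A->BA, B->CB, C->CA

  step 0 ⇒ step 1: CBB ⇒ CA·CB·CB
    B ↦ CB
    C ↦ CA
    A ↦ BA  (constrained at step 1)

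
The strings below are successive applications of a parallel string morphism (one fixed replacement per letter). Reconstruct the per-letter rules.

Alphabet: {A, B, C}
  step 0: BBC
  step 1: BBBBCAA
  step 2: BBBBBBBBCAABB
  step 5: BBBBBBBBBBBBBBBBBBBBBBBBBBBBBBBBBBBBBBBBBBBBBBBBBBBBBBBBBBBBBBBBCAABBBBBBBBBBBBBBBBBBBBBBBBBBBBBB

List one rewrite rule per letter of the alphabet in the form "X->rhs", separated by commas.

  step 1 ⇒ step 2: BBBBCAA ⇒ BB·BB·BB·BB·CAA·B·B
    A ↦ B
    B ↦ BB
    C ↦ CAA

A->B, B->BB, C->CAA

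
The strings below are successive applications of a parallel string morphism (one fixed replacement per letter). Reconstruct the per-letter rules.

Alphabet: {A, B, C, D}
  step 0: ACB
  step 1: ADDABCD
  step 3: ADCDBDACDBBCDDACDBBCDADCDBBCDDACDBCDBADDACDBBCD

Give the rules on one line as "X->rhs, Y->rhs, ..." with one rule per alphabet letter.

  step 0 ⇒ step 1: ACB ⇒ AD·DA·BCD
    A ↦ AD
    B ↦ BCD
    C ↦ DA
    D ↦ CDB  (constrained at step 1)

A->AD, B->BCD, C->DA, D->CDB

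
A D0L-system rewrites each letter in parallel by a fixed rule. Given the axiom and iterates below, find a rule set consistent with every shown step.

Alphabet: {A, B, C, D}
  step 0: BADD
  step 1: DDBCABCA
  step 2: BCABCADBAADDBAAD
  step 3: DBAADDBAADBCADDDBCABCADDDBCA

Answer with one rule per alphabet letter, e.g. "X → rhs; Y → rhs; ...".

A->D, B->D, C->BAA, D->BCA

  step 2 ⇒ step 3: BCABCADBAADDBAAD ⇒ D·BAA·D·D·BAA·D·BCA·D·D·D·BCA·BCA·D·D·D·BCA
    A ↦ D
    B ↦ D
    C ↦ BAA
    D ↦ BCA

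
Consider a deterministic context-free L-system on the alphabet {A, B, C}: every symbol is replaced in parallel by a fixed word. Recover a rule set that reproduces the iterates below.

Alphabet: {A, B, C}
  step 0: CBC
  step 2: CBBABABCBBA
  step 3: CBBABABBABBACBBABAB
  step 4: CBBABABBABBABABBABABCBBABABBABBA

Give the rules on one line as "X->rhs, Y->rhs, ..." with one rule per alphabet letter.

  step 3 ⇒ step 4: CBBABABBABBACBBABAB ⇒ CB·BA·BA·B·BA·B·BA·BA·B·BA·BA·B·CB·BA·BA·B·BA·B·BA
    A ↦ B
    B ↦ BA
    C ↦ CB

A->B, B->BA, C->CB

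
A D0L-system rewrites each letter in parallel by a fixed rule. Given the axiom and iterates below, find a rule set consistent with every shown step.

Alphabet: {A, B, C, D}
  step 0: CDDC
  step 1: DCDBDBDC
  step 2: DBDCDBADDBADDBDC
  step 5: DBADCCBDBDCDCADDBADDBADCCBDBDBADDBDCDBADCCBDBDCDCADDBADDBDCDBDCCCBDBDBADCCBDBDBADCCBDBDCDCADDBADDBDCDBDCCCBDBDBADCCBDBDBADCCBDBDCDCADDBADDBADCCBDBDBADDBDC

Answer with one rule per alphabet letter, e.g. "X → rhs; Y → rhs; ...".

A->CCB, B->AD, C->DC, D->DB

  step 1 ⇒ step 2: DCDBDBDC ⇒ DB·DC·DB·AD·DB·AD·DB·DC
    B ↦ AD
    C ↦ DC
    D ↦ DB
    A ↦ CCB  (constrained at step 2)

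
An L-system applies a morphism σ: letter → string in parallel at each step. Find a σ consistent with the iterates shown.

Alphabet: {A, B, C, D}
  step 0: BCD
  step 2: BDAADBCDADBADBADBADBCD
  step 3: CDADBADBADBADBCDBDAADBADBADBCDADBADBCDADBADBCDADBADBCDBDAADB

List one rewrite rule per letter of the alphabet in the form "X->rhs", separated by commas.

A->ADB, B->CD, C->BDA, D->ADB

  step 2 ⇒ step 3: BDAADBCDADBADBADBADBCD ⇒ CD·ADB·ADB·ADB·ADB·CD·BDA·ADB·ADB·ADB·CD·ADB·ADB·CD·ADB·ADB·CD·ADB·ADB·CD·BDA·ADB
    A ↦ ADB
    B ↦ CD
    C ↦ BDA
    D ↦ ADB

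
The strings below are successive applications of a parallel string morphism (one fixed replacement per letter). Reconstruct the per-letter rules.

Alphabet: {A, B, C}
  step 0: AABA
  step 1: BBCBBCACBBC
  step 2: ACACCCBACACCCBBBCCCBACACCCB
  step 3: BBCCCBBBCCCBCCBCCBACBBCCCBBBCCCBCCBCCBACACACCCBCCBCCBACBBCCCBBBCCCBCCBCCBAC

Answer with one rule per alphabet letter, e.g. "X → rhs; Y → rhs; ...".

A->BBC, B->AC, C->CCB

  step 2 ⇒ step 3: ACACCCBACACCCBBBCCCBACACCCB ⇒ BBC·CCB·BBC·CCB·CCB·CCB·AC·BBC·CCB·BBC·CCB·CCB·CCB·AC·AC·AC·CCB·CCB·CCB·AC·BBC·CCB·BBC·CCB·CCB·CCB·AC
    A ↦ BBC
    B ↦ AC
    C ↦ CCB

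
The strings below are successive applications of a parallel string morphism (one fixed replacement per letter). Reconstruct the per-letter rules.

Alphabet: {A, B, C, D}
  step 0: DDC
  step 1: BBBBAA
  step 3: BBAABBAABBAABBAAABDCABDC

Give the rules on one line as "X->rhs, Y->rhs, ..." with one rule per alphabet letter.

A->AB, B->DC, C->AA, D->BB

  step 0 ⇒ step 1: DDC ⇒ BB·BB·AA
    C ↦ AA
    D ↦ BB
    A ↦ AB  (constrained at step 1)
    B ↦ DC  (constrained at step 1)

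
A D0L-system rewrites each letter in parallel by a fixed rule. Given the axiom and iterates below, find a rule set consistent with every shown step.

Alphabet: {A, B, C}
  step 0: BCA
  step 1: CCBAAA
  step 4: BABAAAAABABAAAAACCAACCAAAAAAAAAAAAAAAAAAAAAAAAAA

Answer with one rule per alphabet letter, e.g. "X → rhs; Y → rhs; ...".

  step 0 ⇒ step 1: BCA ⇒ CC·BA·AA
    A ↦ AA
    B ↦ CC
    C ↦ BA

A->AA, B->CC, C->BA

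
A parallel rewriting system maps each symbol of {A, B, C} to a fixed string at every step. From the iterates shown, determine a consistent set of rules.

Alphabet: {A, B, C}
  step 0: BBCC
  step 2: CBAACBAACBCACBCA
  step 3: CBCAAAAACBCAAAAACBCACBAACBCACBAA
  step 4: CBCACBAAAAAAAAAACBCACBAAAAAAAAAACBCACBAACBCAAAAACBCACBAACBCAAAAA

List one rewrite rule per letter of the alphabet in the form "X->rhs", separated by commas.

  step 3 ⇒ step 4: CBCAAAAACBCAAAAACBCACBAACBCACBAA ⇒ CB·CA·CB·AA·AA·AA·AA·AA·CB·CA·CB·AA·AA·AA·AA·AA·CB·CA·CB·AA·CB·CA·AA·AA·CB·CA·CB·AA·CB·CA·AA·AA
    A ↦ AA
    B ↦ CA
    C ↦ CB

A->AA, B->CA, C->CB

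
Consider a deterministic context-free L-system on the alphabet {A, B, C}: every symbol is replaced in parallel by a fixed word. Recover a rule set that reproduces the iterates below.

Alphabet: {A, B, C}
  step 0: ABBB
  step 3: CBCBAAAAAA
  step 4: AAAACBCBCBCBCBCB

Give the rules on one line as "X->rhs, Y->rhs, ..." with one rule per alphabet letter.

  step 3 ⇒ step 4: CBCBAAAAAA ⇒ A·A·A·A·CB·CB·CB·CB·CB·CB
    A ↦ CB
    B ↦ A
    C ↦ A

A->CB, B->A, C->A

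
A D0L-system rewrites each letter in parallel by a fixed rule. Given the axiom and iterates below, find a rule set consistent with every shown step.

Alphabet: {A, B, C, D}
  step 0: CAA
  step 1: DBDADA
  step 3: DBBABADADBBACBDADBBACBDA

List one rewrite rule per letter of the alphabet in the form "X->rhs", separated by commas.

A->DA, B->BA, C->DB, D->CB

  step 0 ⇒ step 1: CAA ⇒ DB·DA·DA
    A ↦ DA
    C ↦ DB
    B ↦ BA  (constrained at step 1)
    D ↦ CB  (constrained at step 1)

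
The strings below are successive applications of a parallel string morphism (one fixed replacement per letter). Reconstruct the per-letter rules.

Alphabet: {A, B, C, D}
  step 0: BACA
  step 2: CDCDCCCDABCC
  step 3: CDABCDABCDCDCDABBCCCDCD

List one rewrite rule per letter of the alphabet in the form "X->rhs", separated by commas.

  step 2 ⇒ step 3: CDCDCCCDABCC ⇒ CD·AB·CD·AB·CD·CD·CD·AB·B·CC·CD·CD
    A ↦ B
    B ↦ CC
    C ↦ CD
    D ↦ AB

A->B, B->CC, C->CD, D->AB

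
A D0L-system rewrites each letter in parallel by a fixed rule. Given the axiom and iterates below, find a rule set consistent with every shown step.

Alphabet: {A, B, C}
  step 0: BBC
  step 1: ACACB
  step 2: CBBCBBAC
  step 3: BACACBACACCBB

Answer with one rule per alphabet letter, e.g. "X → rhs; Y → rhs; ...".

A->CB, B->AC, C->B

  step 2 ⇒ step 3: CBBCBBAC ⇒ B·AC·AC·B·AC·AC·CB·B
    A ↦ CB
    B ↦ AC
    C ↦ B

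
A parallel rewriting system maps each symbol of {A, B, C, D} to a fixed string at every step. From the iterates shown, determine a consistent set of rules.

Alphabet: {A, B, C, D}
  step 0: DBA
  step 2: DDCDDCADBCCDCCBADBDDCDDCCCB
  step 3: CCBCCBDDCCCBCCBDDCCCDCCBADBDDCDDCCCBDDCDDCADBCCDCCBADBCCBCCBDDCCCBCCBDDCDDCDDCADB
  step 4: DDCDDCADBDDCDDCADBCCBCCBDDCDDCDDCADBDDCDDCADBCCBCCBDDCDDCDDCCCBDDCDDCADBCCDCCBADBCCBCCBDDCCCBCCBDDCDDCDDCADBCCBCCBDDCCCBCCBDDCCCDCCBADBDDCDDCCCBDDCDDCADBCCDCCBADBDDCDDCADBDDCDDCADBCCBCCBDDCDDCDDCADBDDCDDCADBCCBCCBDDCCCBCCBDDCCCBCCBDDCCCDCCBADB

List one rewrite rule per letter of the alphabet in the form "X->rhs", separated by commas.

A->CCD, B->ADB, C->DDC, D->CCB

  step 3 ⇒ step 4: CCBCCBDDCCCBCCBDDCCCDCCBADBDDCDDCCCBDDCDDCADBCCDCCBADBCCBCCBDDCCCBCCBDDCDDCDDCADB ⇒ DDC·DDC·ADB·DDC·DDC·ADB·CCB·CCB·DDC·DDC·DDC·ADB·DDC·DDC·ADB·CCB·CCB·DDC·DDC·DDC·CCB·DDC·DDC·ADB·CCD·CCB·ADB·CCB·CCB·DDC·CCB·CCB·DDC·DDC·DDC·ADB·CCB·CCB·DDC·CCB·CCB·DDC·CCD·CCB·ADB·DDC·DDC·CCB·DDC·DDC·ADB·CCD·CCB·ADB·DDC·DDC·ADB·DDC·DDC·ADB·CCB·CCB·DDC·DDC·DDC·ADB·DDC·DDC·ADB·CCB·CCB·DDC·CCB·CCB·DDC·CCB·CCB·DDC·CCD·CCB·ADB
    A ↦ CCD
    B ↦ ADB
    C ↦ DDC
    D ↦ CCB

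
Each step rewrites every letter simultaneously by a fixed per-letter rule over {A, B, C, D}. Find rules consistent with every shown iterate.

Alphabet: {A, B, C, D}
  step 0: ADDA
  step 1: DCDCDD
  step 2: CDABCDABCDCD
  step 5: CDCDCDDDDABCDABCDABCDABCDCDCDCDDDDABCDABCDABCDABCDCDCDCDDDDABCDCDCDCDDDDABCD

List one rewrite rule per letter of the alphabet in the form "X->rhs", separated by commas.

A->D, B->DD, C->AB, D->CD

  step 1 ⇒ step 2: DCDCDD ⇒ CD·AB·CD·AB·CD·CD
    C ↦ AB
    D ↦ CD
  step 0 ⇒ step 1: ADDA ⇒ D·CD·CD·D
    A ↦ D
    B ↦ DD  (constrained at step 2)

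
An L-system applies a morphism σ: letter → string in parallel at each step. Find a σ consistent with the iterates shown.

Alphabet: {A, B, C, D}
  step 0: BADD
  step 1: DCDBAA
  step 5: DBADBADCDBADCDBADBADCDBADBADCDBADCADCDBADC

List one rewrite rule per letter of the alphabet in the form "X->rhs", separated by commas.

A->DB, B->DC, C->DB, D->A

  step 0 ⇒ step 1: BADD ⇒ DC·DB·A·A
    A ↦ DB
    B ↦ DC
    D ↦ A
    C ↦ DB  (constrained at step 1)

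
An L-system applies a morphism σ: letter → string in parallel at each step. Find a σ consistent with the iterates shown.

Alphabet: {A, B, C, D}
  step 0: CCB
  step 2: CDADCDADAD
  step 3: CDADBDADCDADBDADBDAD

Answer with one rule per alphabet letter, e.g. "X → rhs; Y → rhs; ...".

  step 2 ⇒ step 3: CDADCDADAD ⇒ CD·AD·BD·AD·CD·AD·BD·AD·BD·AD
    A ↦ BD
    C ↦ CD
    D ↦ AD
    B ↦ D  (constrained at step 0)

A->BD, B->D, C->CD, D->AD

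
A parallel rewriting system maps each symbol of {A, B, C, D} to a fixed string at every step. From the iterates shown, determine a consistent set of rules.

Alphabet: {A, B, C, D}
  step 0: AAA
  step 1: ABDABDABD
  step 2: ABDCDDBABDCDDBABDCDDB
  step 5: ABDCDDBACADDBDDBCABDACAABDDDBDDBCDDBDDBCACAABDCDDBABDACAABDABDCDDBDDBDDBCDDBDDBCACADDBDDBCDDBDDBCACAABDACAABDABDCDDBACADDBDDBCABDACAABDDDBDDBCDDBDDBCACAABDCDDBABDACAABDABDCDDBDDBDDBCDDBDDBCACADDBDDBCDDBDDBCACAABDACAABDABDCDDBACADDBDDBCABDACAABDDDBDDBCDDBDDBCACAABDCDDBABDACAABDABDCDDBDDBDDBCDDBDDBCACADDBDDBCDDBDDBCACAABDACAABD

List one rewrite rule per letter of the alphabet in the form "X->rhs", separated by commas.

  step 1 ⇒ step 2: ABDABDABD ⇒ ABD·C·DDB·ABD·C·DDB·ABD·C·DDB
    A ↦ ABD
    B ↦ C
    D ↦ DDB
    C ↦ ACA  (constrained at step 2)

A->ABD, B->C, C->ACA, D->DDB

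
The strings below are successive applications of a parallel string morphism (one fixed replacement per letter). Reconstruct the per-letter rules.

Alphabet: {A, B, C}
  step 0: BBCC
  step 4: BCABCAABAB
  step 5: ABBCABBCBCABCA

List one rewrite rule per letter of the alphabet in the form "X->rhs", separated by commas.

A->BC, B->A, C->B

  step 4 ⇒ step 5: BCABCAABAB ⇒ A·B·BC·A·B·BC·BC·A·BC·A
    A ↦ BC
    B ↦ A
    C ↦ B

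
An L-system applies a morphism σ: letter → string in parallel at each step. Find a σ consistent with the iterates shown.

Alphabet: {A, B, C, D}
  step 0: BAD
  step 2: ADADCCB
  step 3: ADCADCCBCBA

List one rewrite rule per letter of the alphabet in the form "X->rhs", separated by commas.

A->AD, B->A, C->CB, D->C

  step 2 ⇒ step 3: ADADCCB ⇒ AD·C·AD·C·CB·CB·A
    A ↦ AD
    B ↦ A
    C ↦ CB
    D ↦ C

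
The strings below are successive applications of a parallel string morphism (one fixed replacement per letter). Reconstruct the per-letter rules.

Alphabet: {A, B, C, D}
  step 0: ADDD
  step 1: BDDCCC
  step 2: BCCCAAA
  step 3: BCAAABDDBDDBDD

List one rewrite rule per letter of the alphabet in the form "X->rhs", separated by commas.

  step 2 ⇒ step 3: BCCCAAA ⇒ BC·A·A·A·BDD·BDD·BDD
    A ↦ BDD
    B ↦ BC
    C ↦ A
  step 0 ⇒ step 1: ADDD ⇒ BDD·C·C·C
    D ↦ C

A->BDD, B->BC, C->A, D->C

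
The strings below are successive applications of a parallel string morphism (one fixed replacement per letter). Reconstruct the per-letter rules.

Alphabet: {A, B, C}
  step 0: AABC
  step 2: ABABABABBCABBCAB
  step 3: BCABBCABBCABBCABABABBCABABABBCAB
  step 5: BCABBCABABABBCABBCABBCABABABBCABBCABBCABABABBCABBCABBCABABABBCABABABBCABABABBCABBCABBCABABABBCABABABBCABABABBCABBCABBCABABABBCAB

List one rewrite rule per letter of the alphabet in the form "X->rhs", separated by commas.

A->BC, B->AB, C->AB

  step 2 ⇒ step 3: ABABABABBCABBCAB ⇒ BC·AB·BC·AB·BC·AB·BC·AB·AB·AB·BC·AB·AB·AB·BC·AB
    A ↦ BC
    B ↦ AB
    C ↦ AB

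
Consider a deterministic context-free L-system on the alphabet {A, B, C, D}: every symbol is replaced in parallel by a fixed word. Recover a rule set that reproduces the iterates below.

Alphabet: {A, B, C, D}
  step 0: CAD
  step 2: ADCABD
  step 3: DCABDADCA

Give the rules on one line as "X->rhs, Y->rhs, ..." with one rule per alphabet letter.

A->D, B->AD, C->B, D->CA

  step 2 ⇒ step 3: ADCABD ⇒ D·CA·B·D·AD·CA
    A ↦ D
    B ↦ AD
    C ↦ B
    D ↦ CA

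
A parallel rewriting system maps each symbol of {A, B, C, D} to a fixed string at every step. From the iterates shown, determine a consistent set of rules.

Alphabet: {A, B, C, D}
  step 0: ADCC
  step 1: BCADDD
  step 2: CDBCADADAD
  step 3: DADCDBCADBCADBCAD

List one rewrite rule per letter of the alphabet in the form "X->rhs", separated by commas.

A->BC, B->C, C->D, D->AD

  step 2 ⇒ step 3: CDBCADADAD ⇒ D·AD·C·D·BC·AD·BC·AD·BC·AD
    A ↦ BC
    B ↦ C
    C ↦ D
    D ↦ AD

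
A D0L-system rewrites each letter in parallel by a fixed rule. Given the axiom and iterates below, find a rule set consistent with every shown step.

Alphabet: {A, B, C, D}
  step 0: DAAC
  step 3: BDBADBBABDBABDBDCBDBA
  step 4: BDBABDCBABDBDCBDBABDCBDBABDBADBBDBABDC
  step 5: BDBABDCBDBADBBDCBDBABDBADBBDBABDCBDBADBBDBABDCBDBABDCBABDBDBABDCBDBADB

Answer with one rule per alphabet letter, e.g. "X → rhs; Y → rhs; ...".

  step 4 ⇒ step 5: BDBABDCBABDBDCBDBABDCBDBABDBADBBDBABDC ⇒ BD·BA·BD·C·BD·BA·DB·BD·C·BD·BA·BD·BA·DB·BD·BA·BD·C·BD·BA·DB·BD·BA·BD·C·BD·BA·BD·C·BA·BD·BD·BA·BD·C·BD·BA·DB
    A ↦ C
    B ↦ BD
    C ↦ DB
    D ↦ BA

A->C, B->BD, C->DB, D->BA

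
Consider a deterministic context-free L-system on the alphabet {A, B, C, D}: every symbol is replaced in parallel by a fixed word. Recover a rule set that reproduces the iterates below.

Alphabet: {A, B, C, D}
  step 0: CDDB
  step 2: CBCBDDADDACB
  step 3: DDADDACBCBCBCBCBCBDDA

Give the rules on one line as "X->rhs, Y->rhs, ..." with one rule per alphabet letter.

A->CB, B->A, C->DD, D->CB

  step 2 ⇒ step 3: CBCBDDADDACB ⇒ DD·A·DD·A·CB·CB·CB·CB·CB·CB·DD·A
    A ↦ CB
    B ↦ A
    C ↦ DD
    D ↦ CB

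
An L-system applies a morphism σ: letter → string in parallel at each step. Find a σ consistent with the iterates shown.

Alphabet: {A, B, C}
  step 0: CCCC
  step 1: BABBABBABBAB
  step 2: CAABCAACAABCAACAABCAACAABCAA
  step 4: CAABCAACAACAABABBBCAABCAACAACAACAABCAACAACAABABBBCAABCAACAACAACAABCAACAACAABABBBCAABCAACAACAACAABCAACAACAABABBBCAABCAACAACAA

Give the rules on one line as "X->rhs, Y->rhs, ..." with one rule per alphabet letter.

  step 1 ⇒ step 2: BABBABBABBAB ⇒ CAA·B·CAA·CAA·B·CAA·CAA·B·CAA·CAA·B·CAA
    A ↦ B
    B ↦ CAA
  step 0 ⇒ step 1: CCCC ⇒ BAB·BAB·BAB·BAB
    C ↦ BAB

A->B, B->CAA, C->BAB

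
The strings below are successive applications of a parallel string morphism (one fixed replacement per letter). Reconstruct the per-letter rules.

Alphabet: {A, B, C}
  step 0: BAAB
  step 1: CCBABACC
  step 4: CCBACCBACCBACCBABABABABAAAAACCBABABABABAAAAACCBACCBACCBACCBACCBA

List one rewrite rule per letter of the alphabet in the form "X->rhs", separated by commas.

  step 0 ⇒ step 1: BAAB ⇒ CC·BA·BA·CC
    A ↦ BA
    B ↦ CC
    C ↦ AA  (constrained at step 1)

A->BA, B->CC, C->AA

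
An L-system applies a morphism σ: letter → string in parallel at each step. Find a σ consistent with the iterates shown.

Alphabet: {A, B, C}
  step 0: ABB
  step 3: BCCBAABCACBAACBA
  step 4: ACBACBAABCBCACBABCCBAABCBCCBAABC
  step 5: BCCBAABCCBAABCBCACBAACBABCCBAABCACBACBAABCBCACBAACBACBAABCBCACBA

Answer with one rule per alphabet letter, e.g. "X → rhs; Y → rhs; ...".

  step 4 ⇒ step 5: ACBACBAABCBCACBABCCBAABCBCCBAABC ⇒ BC·CBA·A·BC·CBA·A·BC·BC·A·CBA·A·CBA·BC·CBA·A·BC·A·CBA·CBA·A·BC·BC·A·CBA·A·CBA·CBA·A·BC·BC·A·CBA
    A ↦ BC
    B ↦ A
    C ↦ CBA

A->BC, B->A, C->CBA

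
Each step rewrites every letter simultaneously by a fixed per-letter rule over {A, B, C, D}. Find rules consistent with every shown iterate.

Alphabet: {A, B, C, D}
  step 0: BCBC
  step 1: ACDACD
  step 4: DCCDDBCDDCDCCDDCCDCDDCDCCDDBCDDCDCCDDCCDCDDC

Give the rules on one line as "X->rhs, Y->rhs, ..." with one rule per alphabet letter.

  step 0 ⇒ step 1: BCBC ⇒ A·CD·A·CD
    B ↦ A
    C ↦ CD
    A ↦ DB  (constrained at step 1)
    D ↦ DC  (constrained at step 1)

A->DB, B->A, C->CD, D->DC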